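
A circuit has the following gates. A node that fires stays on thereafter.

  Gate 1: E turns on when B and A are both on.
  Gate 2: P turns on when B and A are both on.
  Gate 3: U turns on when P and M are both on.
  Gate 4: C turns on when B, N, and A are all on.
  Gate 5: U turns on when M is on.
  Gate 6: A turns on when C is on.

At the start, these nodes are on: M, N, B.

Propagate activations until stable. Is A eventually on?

No

A would need C (Gate 6), but C never turns on.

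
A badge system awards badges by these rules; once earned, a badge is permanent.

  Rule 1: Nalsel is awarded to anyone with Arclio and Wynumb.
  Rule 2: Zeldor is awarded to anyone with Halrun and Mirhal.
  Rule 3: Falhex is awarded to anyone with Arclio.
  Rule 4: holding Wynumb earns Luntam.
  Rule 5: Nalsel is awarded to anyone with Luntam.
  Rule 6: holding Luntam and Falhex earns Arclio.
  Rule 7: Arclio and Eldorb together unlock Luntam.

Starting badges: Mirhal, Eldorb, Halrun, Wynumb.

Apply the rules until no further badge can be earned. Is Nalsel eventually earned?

Yes

With Wynumb, Luntam is earned (Rule 4).
With Luntam, Nalsel is earned (Rule 5).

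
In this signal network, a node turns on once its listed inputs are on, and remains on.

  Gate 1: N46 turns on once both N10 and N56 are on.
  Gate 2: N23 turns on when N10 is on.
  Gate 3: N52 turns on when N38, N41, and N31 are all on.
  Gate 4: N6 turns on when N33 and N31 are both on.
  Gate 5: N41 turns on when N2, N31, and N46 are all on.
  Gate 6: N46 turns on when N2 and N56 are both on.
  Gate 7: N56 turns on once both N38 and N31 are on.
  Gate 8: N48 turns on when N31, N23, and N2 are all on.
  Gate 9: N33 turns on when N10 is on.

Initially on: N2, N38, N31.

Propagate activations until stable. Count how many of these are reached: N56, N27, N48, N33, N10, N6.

1

Gate 7: N38 and N31 on → N56 on.
N56: reached.
No rule produces N27, and it is not given.
N48 would need N31, N23, and N2 (Gate 8), but N23 never turns on.
N33 would need N10 (Gate 9), but N10 never turns on.
No rule produces N10, and it is not given.
N6 would need N33 and N31 (Gate 4), but N33 never turns on.
Reached: N56 — 1 of the 6.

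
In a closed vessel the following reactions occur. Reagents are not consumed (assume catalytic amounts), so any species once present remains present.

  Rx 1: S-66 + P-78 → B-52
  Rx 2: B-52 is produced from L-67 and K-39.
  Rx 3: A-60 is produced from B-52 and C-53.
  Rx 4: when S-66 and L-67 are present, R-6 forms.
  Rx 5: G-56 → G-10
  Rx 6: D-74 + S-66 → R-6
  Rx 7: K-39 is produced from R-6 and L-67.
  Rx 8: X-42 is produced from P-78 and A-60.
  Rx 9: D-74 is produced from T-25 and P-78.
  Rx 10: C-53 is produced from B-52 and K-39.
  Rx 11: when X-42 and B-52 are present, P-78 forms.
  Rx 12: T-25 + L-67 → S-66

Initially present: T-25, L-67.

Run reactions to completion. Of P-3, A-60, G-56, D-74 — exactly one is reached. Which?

T-25 and L-67 present → S-66 forms (Rx 12).
S-66 and L-67 present → R-6 forms (Rx 4).
R-6 and L-67 present → K-39 forms (Rx 7).
L-67 and K-39 present → B-52 forms (Rx 2).
B-52 and K-39 present → C-53 forms (Rx 10).
B-52 and C-53 present → A-60 forms (Rx 3).
No rule produces G-56, and it is not given. No rule produces P-3, and it is not given. D-74 would need T-25 and P-78 (Rx 9), but P-78 never forms.

A-60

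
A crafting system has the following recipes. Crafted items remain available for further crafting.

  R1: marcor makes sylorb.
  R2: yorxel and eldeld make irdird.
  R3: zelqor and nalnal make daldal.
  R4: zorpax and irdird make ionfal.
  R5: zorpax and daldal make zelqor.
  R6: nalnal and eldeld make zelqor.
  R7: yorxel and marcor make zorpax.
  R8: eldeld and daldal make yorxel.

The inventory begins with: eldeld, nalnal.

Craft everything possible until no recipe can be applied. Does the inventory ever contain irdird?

Using R6, nalnal and eldeld make zelqor.
zelqor and nalnal → daldal (R3).
Using R8, eldeld and daldal make yorxel.
Using R2, yorxel and eldeld make irdird.

Yes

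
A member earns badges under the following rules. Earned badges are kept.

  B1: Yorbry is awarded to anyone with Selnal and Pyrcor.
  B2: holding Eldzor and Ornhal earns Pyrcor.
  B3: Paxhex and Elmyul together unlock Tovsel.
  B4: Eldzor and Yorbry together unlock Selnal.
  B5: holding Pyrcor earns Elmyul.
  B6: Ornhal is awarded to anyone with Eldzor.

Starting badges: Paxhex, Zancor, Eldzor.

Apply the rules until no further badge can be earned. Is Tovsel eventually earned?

Yes

With Eldzor, Ornhal is earned (B6).
With Eldzor and Ornhal, Pyrcor is earned (B2).
With Pyrcor, Elmyul is earned (B5).
With Paxhex and Elmyul, Tovsel is earned (B3).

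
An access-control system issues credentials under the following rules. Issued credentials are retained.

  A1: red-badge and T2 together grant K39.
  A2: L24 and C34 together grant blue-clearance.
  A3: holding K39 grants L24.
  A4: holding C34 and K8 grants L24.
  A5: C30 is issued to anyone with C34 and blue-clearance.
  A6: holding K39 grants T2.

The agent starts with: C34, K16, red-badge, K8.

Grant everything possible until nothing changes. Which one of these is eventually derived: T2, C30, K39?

Holding C34 and K8 grants L24 (A4).
Holding L24 and C34 grants blue-clearance (A2).
Holding C34 and blue-clearance grants C30 (A5).
K39 would need red-badge and T2 (A1), but T2 is never granted. T2 would need K39 (A6), but K39 is never granted.

C30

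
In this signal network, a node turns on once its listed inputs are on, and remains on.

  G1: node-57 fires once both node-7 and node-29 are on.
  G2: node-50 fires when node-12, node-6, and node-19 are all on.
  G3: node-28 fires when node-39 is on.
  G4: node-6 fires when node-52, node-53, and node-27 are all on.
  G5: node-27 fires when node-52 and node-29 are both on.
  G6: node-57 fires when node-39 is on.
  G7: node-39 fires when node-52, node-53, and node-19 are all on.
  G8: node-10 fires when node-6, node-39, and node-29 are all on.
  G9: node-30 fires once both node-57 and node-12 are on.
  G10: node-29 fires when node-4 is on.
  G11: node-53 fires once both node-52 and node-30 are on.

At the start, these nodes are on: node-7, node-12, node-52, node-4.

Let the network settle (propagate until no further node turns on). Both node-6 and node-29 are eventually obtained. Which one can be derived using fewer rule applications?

node-29: node-4 is on, so node-29 fires (G10). [1 rule application]
node-6: G10: node-4 on → node-29 on. G5: node-52 and node-29 on → node-27 on. G1: node-7 and node-29 on → node-57 on. node-57 and node-12 are on, so node-30 fires (G9). G11: node-52 and node-30 on → node-53 on. G4: node-52, node-53, and node-27 on → node-6 on. [6 rule applications]
node-29 needs fewer.

node-29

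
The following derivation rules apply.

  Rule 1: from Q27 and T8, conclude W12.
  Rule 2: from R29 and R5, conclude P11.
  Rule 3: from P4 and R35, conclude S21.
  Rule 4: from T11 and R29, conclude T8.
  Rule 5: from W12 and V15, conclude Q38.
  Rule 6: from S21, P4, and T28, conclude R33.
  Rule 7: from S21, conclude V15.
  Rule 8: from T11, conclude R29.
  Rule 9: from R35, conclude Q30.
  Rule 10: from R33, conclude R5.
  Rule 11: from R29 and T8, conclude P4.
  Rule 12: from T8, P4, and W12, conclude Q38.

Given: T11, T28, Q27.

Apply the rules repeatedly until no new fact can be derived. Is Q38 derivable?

Yes

T11 holds, so R29 follows (Rule 8).
T11 and R29 hold, so T8 follows (Rule 4).
From R29 and T8, Rule 11 gives P4.
From Q27 and T8, Rule 1 gives W12.
From T8, P4, and W12, Rule 12 gives Q38.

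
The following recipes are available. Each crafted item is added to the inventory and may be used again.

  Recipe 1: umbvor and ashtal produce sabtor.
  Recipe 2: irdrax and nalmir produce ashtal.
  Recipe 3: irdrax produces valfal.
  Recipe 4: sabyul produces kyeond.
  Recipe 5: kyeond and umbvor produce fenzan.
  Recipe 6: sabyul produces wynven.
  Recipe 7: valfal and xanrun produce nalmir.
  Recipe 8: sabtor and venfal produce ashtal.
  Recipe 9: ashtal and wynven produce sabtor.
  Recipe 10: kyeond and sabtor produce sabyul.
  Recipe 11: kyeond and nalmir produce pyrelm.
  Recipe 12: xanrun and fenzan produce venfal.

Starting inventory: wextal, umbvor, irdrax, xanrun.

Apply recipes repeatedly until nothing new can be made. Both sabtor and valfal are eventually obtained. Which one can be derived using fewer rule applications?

valfal: Using Recipe 3, irdrax makes valfal. [1 rule application]
sabtor: irdrax → valfal (Recipe 3). valfal and xanrun → nalmir (Recipe 7). Using Recipe 2, irdrax and nalmir make ashtal. Using Recipe 1, umbvor and ashtal make sabtor. [4 rule applications]
valfal needs fewer.

valfal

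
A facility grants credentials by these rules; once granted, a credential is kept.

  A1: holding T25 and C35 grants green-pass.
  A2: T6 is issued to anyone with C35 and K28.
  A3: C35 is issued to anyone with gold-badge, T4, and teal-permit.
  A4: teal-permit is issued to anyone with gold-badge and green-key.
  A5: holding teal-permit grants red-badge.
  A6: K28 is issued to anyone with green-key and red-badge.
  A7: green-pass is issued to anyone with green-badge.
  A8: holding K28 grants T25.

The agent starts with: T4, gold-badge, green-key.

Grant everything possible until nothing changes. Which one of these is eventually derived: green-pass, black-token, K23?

green-pass

Holding gold-badge and green-key grants teal-permit (A4).
Holding gold-badge, T4, and teal-permit grants C35 (A3).
Holding teal-permit grants red-badge (A5).
Holding green-key and red-badge grants K28 (A6).
Holding K28 grants T25 (A8).
Holding T25 and C35 grants green-pass (A1).
No rule produces black-token, and it is not given. No rule produces K23, and it is not given.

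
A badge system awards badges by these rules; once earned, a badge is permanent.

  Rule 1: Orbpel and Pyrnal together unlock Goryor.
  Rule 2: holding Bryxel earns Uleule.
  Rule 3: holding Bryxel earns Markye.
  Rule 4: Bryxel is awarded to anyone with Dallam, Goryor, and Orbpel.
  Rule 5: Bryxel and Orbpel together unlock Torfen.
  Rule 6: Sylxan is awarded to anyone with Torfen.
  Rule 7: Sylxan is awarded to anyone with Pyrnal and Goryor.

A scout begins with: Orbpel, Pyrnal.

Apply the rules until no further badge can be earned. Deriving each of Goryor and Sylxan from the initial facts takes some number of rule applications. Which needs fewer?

Goryor: With Orbpel and Pyrnal, Goryor is earned (Rule 1). [1 rule application]
Sylxan: With Orbpel and Pyrnal, Goryor is earned (Rule 1). With Pyrnal and Goryor, Sylxan is earned (Rule 7). [2 rule applications]
Goryor needs fewer.

Goryor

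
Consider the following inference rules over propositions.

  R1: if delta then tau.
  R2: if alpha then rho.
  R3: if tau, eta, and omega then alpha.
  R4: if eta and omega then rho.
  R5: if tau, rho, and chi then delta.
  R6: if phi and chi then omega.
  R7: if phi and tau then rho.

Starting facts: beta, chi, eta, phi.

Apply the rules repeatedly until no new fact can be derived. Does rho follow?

From phi and chi, R6 gives omega.
eta and omega hold, so rho follows (R4).

Yes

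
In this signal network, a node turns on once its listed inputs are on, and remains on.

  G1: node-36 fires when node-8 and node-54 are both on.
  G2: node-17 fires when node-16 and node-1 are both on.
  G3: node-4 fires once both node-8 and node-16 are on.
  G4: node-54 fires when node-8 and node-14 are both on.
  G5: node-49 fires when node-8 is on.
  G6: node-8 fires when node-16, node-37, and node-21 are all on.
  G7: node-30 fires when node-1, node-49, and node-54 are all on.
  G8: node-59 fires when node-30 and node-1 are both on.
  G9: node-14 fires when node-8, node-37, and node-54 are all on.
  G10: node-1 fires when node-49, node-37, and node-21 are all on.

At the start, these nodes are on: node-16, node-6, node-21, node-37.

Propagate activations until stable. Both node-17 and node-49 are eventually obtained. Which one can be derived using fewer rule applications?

node-49: G6: node-16, node-37, and node-21 on → node-8 on. G5: node-8 on → node-49 on. [2 rule applications]
node-17: node-16, node-37, and node-21 are on, so node-8 fires (G6). node-8 is on, so node-49 fires (G5). node-49, node-37, and node-21 are on, so node-1 fires (G10). node-16 and node-1 are on, so node-17 fires (G2). [4 rule applications]
node-49 needs fewer.

node-49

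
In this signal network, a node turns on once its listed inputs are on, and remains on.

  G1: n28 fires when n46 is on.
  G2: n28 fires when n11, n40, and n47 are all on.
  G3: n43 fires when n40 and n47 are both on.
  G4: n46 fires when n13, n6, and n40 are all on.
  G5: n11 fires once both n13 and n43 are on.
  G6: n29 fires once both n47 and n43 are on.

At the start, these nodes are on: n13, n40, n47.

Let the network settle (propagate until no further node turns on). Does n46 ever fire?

No

n46 would need n13, n6, and n40 (G4), but n6 never turns on.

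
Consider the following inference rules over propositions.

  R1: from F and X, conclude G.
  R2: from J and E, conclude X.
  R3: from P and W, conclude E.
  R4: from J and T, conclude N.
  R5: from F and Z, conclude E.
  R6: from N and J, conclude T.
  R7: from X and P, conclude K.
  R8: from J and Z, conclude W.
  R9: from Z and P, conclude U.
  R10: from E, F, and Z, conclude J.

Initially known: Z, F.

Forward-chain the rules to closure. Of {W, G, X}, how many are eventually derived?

From F and Z, R5 gives E.
From E, F, and Z, R10 gives J.
From J and Z, R8 gives W.
J and E hold, so X follows (R2).
F and X hold, so G follows (R1).
W: reached.
G: reached.
X: reached.
All 3 are reached.

3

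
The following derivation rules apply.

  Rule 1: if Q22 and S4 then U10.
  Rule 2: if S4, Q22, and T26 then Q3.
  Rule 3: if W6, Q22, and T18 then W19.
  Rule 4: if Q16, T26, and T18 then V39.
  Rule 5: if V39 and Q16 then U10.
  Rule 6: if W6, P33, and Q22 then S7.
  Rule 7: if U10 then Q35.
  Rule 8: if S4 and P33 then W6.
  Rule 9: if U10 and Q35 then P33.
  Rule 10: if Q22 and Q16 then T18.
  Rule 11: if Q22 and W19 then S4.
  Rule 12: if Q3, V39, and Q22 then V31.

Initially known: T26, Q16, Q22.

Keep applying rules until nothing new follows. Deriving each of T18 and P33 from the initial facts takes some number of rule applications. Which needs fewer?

T18

T18: From Q22 and Q16, Rule 10 gives T18. [1 rule application]
P33: From Q22 and Q16, Rule 10 gives T18. Q16, T26, and T18 hold, so V39 follows (Rule 4). From V39 and Q16, Rule 5 gives U10. From U10, Rule 7 gives Q35. From U10 and Q35, Rule 9 gives P33. [5 rule applications]
T18 needs fewer.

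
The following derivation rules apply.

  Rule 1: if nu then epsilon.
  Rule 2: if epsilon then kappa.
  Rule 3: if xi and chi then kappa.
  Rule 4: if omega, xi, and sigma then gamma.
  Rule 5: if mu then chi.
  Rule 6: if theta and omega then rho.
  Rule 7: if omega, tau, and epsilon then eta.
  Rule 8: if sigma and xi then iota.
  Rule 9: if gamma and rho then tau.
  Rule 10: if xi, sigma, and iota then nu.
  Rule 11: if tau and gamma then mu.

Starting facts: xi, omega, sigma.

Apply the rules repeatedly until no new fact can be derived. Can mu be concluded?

mu would need tau and gamma (Rule 11), but tau is never established.

No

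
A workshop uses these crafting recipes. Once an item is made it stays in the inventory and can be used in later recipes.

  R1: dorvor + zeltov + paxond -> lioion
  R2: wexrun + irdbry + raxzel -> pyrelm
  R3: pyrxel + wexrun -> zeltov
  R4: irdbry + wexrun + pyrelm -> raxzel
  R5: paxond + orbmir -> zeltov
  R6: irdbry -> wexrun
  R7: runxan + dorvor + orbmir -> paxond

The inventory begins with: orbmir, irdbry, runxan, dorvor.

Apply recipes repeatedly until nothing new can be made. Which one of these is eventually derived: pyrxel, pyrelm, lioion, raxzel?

lioion

runxan + dorvor + orbmir -> paxond (R7).
paxond + orbmir -> zeltov (R5).
dorvor + zeltov + paxond -> lioion (R1).
pyrelm would need wexrun, irdbry, and raxzel (R2), but raxzel is never obtained. No rule produces pyrxel, and it is not given. raxzel would need irdbry, wexrun, and pyrelm (R4), but pyrelm is never obtained.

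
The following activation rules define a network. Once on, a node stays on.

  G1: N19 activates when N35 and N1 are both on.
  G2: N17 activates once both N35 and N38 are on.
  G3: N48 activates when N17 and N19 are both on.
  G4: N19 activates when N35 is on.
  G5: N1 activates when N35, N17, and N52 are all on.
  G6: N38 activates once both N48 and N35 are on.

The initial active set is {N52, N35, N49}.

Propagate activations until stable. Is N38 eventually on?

No

N38 would need N48 and N35 (G6), but N48 never turns on.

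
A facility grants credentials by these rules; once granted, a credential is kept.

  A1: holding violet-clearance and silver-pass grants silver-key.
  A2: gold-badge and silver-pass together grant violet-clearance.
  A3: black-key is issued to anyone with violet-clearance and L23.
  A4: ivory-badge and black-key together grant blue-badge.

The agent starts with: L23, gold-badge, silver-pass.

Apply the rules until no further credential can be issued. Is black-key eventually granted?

Holding gold-badge and silver-pass grants violet-clearance (A2).
Holding violet-clearance and L23 grants black-key (A3).

Yes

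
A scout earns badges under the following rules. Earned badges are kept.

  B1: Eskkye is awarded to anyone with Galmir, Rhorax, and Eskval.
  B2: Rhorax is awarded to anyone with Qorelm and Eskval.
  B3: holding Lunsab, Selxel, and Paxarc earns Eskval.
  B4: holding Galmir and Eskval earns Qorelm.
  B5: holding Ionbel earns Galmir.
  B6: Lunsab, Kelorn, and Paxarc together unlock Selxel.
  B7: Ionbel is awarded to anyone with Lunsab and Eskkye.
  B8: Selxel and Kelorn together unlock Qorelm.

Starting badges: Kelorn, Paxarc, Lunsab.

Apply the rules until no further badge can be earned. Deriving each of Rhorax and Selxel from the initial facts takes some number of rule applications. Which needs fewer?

Selxel: With Lunsab, Kelorn, and Paxarc, Selxel is earned (B6). [1 rule application]
Rhorax: With Lunsab, Kelorn, and Paxarc, Selxel is earned (B6). With Lunsab, Selxel, and Paxarc, Eskval is earned (B3). With Selxel and Kelorn, Qorelm is earned (B8). With Qorelm and Eskval, Rhorax is earned (B2). [4 rule applications]
Selxel needs fewer.

Selxel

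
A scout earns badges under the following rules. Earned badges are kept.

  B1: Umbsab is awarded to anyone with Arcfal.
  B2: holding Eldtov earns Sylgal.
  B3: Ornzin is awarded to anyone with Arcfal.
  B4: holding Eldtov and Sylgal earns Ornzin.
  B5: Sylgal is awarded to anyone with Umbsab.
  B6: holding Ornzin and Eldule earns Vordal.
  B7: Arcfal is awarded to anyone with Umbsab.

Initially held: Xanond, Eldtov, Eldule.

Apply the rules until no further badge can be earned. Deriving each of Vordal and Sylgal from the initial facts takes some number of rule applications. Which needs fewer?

Sylgal: With Eldtov, Sylgal is earned (B2). [1 rule application]
Vordal: With Eldtov, Sylgal is earned (B2). With Eldtov and Sylgal, Ornzin is earned (B4). With Ornzin and Eldule, Vordal is earned (B6). [3 rule applications]
Sylgal needs fewer.

Sylgal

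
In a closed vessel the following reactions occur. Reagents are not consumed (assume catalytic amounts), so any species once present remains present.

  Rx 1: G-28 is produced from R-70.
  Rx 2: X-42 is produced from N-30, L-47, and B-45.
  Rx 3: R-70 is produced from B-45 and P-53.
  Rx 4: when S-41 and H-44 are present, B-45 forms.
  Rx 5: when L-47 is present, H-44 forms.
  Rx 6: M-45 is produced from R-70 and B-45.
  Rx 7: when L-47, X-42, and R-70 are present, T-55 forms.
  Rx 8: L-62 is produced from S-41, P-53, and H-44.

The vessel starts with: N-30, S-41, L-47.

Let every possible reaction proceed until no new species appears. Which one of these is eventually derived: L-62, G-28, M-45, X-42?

X-42

L-47 present → H-44 forms (Rx 5).
S-41 and H-44 present → B-45 forms (Rx 4).
N-30, L-47, and B-45 present → X-42 forms (Rx 2).
L-62 would need S-41, P-53, and H-44 (Rx 8), but P-53 never forms. G-28 would need R-70 (Rx 1), but R-70 never forms. M-45 would need R-70 and B-45 (Rx 6), but R-70 never forms.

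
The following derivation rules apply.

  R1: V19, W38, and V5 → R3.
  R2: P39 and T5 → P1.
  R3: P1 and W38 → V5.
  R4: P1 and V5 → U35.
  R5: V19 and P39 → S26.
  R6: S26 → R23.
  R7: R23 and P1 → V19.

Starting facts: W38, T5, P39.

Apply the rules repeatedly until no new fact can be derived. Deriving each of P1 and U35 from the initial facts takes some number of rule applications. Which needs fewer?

P1: P39 and T5 hold, so P1 follows (R2). [1 rule application]
U35: P39 and T5 hold, so P1 follows (R2). From P1 and W38, R3 gives V5. From P1 and V5, R4 gives U35. [3 rule applications]
P1 needs fewer.

P1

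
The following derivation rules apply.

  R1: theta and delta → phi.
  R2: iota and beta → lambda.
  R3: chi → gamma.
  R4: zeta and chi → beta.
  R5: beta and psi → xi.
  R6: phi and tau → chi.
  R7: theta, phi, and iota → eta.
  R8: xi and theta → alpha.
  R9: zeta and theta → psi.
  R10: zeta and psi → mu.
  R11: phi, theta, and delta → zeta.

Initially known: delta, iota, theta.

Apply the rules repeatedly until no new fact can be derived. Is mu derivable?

theta and delta hold, so phi follows (R1).
From phi, theta, and delta, R11 gives zeta.
From zeta and theta, R9 gives psi.
From zeta and psi, R10 gives mu.

Yes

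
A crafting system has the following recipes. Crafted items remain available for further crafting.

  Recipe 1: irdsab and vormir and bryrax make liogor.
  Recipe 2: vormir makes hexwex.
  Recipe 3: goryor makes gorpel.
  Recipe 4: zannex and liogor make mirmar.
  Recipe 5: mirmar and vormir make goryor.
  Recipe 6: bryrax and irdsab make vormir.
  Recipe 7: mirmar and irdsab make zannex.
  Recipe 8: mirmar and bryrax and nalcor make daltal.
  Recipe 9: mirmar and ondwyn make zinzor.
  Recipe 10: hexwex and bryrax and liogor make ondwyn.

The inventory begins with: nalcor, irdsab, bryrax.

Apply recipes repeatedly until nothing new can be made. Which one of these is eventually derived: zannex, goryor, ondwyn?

Using Recipe 6, bryrax and irdsab make vormir.
Using Recipe 1, irdsab, vormir, and bryrax make liogor.
Using Recipe 2, vormir makes hexwex.
hexwex and bryrax and liogor → ondwyn (Recipe 10).
zannex would need mirmar and irdsab (Recipe 7), but mirmar is never obtained. goryor would need mirmar and vormir (Recipe 5), but mirmar is never obtained.

ondwyn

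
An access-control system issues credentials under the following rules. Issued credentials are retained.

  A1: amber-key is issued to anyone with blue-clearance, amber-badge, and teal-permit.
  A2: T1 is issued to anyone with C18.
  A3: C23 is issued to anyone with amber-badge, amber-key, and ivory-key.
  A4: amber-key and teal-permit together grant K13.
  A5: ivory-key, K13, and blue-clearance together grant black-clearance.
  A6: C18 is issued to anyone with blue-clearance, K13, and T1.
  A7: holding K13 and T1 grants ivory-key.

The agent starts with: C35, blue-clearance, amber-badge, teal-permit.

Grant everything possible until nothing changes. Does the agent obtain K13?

Holding blue-clearance, amber-badge, and teal-permit grants amber-key (A1).
Holding amber-key and teal-permit grants K13 (A4).

Yes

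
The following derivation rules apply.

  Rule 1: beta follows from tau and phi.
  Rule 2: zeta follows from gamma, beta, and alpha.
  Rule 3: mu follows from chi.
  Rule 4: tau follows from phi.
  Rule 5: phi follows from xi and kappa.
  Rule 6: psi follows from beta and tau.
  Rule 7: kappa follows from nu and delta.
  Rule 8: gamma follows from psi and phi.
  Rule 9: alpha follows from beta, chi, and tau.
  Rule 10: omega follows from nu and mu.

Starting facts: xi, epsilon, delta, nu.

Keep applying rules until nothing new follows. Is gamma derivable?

Yes

From nu and delta, Rule 7 gives kappa.
From xi and kappa, Rule 5 gives phi.
From phi, Rule 4 gives tau.
tau and phi hold, so beta follows (Rule 1).
beta and tau hold, so psi follows (Rule 6).
psi and phi hold, so gamma follows (Rule 8).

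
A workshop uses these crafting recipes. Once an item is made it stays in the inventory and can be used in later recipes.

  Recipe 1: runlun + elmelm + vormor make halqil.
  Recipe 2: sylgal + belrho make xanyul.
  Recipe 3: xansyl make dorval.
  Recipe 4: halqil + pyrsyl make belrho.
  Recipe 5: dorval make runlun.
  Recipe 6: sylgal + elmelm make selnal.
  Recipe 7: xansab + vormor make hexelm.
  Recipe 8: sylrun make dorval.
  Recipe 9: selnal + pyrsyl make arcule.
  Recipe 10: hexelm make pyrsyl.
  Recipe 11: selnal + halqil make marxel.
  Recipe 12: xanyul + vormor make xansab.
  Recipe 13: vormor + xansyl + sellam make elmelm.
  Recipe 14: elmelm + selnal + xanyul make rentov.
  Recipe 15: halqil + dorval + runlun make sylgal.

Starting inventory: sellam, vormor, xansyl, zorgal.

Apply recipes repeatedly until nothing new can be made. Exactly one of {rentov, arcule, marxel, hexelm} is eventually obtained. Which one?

vormor + xansyl + sellam → elmelm (Recipe 13).
xansyl → dorval (Recipe 3).
dorval → runlun (Recipe 5).
Using Recipe 1, runlun, elmelm, and vormor make halqil.
Using Recipe 15, halqil, dorval, and runlun make sylgal.
Using Recipe 6, sylgal and elmelm make selnal.
Using Recipe 11, selnal and halqil make marxel.
hexelm would need xansab and vormor (Recipe 7), but xansab is never obtained. arcule would need selnal and pyrsyl (Recipe 9), but pyrsyl is never obtained. rentov would need elmelm, selnal, and xanyul (Recipe 14), but xanyul is never obtained.

marxel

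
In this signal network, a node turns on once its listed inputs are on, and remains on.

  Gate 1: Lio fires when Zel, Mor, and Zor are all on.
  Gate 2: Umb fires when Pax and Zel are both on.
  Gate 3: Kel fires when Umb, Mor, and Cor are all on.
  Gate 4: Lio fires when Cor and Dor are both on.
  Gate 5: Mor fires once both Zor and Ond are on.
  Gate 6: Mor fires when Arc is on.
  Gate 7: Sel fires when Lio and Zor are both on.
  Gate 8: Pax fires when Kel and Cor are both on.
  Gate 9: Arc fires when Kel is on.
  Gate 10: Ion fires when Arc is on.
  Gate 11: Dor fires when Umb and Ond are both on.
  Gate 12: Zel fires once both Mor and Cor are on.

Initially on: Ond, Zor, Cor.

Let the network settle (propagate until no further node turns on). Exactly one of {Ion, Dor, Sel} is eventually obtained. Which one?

Sel

Zor and Ond are on, so Mor fires (Gate 5).
Mor and Cor are on, so Zel fires (Gate 12).
Gate 1: Zel, Mor, and Zor on → Lio on.
Gate 7: Lio and Zor on → Sel on.
Dor would need Umb and Ond (Gate 11), but Umb never turns on. Ion would need Arc (Gate 10), but Arc never turns on.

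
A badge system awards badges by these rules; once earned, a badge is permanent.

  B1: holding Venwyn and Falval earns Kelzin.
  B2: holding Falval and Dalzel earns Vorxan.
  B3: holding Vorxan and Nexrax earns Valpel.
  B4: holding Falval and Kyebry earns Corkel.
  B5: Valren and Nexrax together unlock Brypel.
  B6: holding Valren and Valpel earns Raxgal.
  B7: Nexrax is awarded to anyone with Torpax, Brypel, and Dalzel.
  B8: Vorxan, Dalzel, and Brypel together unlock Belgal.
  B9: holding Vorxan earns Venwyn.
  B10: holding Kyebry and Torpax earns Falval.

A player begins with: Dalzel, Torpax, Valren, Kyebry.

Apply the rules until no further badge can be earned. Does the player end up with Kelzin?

Yes

With Kyebry and Torpax, Falval is earned (B10).
With Falval and Dalzel, Vorxan is earned (B2).
With Vorxan, Venwyn is earned (B9).
With Venwyn and Falval, Kelzin is earned (B1).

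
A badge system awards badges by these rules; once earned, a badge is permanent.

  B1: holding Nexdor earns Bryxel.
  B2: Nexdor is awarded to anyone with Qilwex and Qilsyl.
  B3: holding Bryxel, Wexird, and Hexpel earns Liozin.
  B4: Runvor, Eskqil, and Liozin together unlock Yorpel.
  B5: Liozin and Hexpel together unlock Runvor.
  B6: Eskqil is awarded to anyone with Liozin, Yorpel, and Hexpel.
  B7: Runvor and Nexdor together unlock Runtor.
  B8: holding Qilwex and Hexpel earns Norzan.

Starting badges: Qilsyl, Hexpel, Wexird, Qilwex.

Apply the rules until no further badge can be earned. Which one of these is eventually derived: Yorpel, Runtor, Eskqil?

Runtor

With Qilwex and Qilsyl, Nexdor is earned (B2).
With Nexdor, Bryxel is earned (B1).
With Bryxel, Wexird, and Hexpel, Liozin is earned (B3).
With Liozin and Hexpel, Runvor is earned (B5).
With Runvor and Nexdor, Runtor is earned (B7).
Eskqil would need Liozin, Yorpel, and Hexpel (B6), but Yorpel is never earned. Yorpel would need Runvor, Eskqil, and Liozin (B4), but Eskqil is never earned.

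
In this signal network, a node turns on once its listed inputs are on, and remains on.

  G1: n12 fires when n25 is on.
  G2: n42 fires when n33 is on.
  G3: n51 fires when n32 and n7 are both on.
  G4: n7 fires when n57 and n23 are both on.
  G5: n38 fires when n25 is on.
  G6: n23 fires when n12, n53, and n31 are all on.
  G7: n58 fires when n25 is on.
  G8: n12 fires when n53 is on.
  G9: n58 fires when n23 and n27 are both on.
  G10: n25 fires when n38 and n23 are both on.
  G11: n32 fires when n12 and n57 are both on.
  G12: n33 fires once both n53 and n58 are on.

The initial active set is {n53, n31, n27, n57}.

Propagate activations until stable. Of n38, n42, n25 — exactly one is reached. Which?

n53 is on, so n12 fires (G8).
G6: n12, n53, and n31 on → n23 on.
n23 and n27 are on, so n58 fires (G9).
n53 and n58 are on, so n33 fires (G12).
n33 is on, so n42 fires (G2).
n38 would need n25 (G5), but n25 never turns on. n25 would need n38 and n23 (G10), but n38 never turns on.

n42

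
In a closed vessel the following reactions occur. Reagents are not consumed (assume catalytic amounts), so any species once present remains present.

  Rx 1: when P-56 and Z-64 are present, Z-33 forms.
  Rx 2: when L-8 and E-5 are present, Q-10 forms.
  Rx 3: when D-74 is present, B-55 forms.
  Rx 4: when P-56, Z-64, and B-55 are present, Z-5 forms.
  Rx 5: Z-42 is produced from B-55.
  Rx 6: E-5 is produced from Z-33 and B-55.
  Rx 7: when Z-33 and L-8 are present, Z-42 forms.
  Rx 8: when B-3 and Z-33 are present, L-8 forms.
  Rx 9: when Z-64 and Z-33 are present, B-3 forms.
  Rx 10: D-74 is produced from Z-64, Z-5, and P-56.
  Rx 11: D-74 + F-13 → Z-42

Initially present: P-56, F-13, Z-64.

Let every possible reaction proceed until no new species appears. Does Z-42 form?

Yes

P-56 and Z-64 present → Z-33 forms (Rx 1).
Z-64 and Z-33 present → B-3 forms (Rx 9).
B-3 and Z-33 present → L-8 forms (Rx 8).
Z-33 and L-8 present → Z-42 forms (Rx 7).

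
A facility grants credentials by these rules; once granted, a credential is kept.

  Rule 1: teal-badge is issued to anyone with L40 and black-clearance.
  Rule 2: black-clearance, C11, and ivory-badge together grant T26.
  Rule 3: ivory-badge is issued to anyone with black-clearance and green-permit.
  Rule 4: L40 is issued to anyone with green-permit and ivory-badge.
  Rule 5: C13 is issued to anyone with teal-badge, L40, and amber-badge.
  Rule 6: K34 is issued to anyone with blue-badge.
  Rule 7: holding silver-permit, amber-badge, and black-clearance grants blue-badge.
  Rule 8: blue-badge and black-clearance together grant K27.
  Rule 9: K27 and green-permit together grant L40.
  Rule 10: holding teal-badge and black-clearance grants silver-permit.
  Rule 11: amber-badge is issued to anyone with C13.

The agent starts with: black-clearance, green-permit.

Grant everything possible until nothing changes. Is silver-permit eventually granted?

Holding black-clearance and green-permit grants ivory-badge (Rule 3).
Holding green-permit and ivory-badge grants L40 (Rule 4).
Holding L40 and black-clearance grants teal-badge (Rule 1).
Holding teal-badge and black-clearance grants silver-permit (Rule 10).

Yes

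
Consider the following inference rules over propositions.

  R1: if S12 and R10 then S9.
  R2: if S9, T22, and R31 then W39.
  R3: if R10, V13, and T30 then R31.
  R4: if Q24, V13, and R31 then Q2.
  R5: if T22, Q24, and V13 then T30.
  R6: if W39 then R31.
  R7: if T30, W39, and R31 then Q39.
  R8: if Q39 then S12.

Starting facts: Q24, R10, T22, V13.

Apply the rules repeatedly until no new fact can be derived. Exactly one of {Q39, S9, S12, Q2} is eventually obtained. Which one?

From T22, Q24, and V13, R5 gives T30.
From R10, V13, and T30, R3 gives R31.
Q24, V13, and R31 hold, so Q2 follows (R4).
S12 would need Q39 (R8), but Q39 is never established. Q39 would need T30, W39, and R31 (R7), but W39 is never established. S9 would need S12 and R10 (R1), but S12 is never established.

Q2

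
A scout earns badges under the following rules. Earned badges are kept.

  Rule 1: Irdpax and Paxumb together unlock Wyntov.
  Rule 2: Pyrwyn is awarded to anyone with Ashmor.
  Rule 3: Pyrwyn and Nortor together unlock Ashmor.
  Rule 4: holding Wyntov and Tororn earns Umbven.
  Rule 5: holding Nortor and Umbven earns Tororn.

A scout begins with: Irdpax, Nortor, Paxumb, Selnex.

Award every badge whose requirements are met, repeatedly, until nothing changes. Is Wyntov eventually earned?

Yes

With Irdpax and Paxumb, Wyntov is earned (Rule 1).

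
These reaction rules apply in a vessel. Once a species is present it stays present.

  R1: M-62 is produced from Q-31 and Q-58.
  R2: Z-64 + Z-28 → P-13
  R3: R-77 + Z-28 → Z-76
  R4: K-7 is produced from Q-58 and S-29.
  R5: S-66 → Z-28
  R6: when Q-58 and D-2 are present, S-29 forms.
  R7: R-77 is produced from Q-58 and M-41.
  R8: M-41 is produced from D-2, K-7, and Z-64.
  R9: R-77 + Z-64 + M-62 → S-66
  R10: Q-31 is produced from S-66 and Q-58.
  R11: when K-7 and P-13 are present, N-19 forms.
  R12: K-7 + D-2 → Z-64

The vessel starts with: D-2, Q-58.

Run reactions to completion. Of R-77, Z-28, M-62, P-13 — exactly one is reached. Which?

R-77

Q-58 and D-2 present → S-29 forms (R6).
Q-58 and S-29 present → K-7 forms (R4).
K-7 and D-2 present → Z-64 forms (R12).
D-2, K-7, and Z-64 present → M-41 forms (R8).
Q-58 and M-41 present → R-77 forms (R7).
P-13 would need Z-64 and Z-28 (R2), but Z-28 never forms. Z-28 would need S-66 (R5), but S-66 never forms. M-62 would need Q-31 and Q-58 (R1), but Q-31 never forms.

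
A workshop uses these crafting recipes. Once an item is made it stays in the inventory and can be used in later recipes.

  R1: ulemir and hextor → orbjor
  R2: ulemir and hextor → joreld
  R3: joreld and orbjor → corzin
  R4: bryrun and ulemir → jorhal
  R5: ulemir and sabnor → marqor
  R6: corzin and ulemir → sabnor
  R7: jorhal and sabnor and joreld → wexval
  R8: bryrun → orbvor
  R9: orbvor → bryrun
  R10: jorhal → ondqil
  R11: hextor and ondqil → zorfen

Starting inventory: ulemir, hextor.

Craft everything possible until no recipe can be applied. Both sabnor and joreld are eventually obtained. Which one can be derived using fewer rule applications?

joreld

joreld: Using R2, ulemir and hextor make joreld. [1 rule application]
sabnor: ulemir and hextor → orbjor (R1). ulemir and hextor → joreld (R2). Using R3, joreld and orbjor make corzin. Using R6, corzin and ulemir make sabnor. [4 rule applications]
joreld needs fewer.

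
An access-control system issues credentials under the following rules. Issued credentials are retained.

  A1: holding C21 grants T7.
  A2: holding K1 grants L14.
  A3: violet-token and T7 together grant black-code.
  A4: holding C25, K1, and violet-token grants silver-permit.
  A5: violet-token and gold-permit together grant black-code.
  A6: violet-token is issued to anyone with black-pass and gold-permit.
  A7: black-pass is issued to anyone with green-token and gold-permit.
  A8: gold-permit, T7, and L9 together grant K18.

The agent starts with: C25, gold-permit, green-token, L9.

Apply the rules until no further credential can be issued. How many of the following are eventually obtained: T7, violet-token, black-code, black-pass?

Holding green-token and gold-permit grants black-pass (A7).
Holding black-pass and gold-permit grants violet-token (A6).
Holding violet-token and gold-permit grants black-code (A5).
T7 would need C21 (A1), but C21 is never granted.
violet-token: reached.
black-code: reached.
black-pass: reached.
Reached: violet-token, black-code, and black-pass — 3 of the 4.

3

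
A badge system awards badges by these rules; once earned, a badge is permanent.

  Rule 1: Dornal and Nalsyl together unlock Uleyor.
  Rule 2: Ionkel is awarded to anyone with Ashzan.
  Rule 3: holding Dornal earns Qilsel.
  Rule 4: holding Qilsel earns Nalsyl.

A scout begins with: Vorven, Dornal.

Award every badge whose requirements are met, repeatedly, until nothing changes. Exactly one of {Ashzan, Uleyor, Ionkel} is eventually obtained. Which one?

Uleyor

With Dornal, Qilsel is earned (Rule 3).
With Qilsel, Nalsyl is earned (Rule 4).
With Dornal and Nalsyl, Uleyor is earned (Rule 1).
Ionkel would need Ashzan (Rule 2), but Ashzan is never earned. No rule produces Ashzan, and it is not given.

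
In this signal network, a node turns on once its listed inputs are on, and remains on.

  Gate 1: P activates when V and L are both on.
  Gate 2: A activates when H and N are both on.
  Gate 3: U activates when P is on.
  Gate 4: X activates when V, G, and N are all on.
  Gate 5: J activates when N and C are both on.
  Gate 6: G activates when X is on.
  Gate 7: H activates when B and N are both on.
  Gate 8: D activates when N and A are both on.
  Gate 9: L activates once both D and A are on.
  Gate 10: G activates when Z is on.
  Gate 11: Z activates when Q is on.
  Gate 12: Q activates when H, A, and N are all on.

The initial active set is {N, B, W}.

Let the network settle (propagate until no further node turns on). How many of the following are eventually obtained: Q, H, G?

3

Gate 7: B and N on → H on.
Gate 2: H and N on → A on.
Gate 12: H, A, and N on → Q on.
Q is on, so Z activates (Gate 11).
Gate 10: Z on → G on.
Q: reached.
H: reached.
G: reached.
All 3 are reached.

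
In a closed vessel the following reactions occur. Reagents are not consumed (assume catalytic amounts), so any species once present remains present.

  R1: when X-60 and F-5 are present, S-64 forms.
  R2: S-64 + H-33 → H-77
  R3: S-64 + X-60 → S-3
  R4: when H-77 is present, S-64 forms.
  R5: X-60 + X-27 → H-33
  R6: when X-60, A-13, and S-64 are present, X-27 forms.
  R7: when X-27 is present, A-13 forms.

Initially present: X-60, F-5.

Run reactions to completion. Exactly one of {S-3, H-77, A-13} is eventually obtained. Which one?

S-3

X-60 and F-5 present → S-64 forms (R1).
S-64 and X-60 present → S-3 forms (R3).
H-77 would need S-64 and H-33 (R2), but H-33 never forms. A-13 would need X-27 (R7), but X-27 never forms.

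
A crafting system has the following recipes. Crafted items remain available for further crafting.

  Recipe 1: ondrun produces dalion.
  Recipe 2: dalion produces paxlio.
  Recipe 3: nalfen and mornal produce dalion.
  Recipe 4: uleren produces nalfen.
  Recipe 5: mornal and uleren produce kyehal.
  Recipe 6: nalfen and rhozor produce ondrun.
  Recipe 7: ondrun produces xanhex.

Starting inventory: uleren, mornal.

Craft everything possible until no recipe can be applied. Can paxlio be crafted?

Yes

Using Recipe 4, uleren makes nalfen.
nalfen and mornal → dalion (Recipe 3).
dalion → paxlio (Recipe 2).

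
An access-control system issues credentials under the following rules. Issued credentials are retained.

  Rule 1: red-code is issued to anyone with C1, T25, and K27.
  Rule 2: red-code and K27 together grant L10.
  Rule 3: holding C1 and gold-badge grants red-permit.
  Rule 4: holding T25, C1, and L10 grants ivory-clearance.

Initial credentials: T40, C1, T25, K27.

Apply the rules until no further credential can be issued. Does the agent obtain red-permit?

red-permit would need C1 and gold-badge (Rule 3), but gold-badge is never granted.

No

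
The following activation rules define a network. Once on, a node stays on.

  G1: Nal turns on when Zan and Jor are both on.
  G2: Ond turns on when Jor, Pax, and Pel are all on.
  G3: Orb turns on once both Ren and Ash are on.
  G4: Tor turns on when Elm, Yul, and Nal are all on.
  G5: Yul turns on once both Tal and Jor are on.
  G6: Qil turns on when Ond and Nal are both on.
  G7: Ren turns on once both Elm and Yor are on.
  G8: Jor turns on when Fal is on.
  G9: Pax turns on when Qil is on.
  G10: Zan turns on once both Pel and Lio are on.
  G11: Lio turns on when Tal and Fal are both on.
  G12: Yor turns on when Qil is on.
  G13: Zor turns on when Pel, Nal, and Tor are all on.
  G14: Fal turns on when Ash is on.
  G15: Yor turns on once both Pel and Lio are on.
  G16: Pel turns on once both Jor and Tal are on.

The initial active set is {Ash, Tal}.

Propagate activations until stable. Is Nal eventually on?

Yes

Ash is on, so Fal turns on (G14).
Fal is on, so Jor turns on (G8).
Tal and Fal are on, so Lio turns on (G11).
Jor and Tal are on, so Pel turns on (G16).
G10: Pel and Lio on → Zan on.
Zan and Jor are on, so Nal turns on (G1).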